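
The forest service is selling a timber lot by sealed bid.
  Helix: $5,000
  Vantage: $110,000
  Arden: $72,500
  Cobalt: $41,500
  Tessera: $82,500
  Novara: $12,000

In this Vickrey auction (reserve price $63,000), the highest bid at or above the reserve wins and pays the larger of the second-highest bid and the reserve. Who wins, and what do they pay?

Vantage pays $82,500

Vickrey auction (reserve price $63,000): the highest bid at or above the reserve wins and pays the larger of the second-highest bid and the reserve.
Bids in order: 110,000 (Vantage) > 82,500 (Tessera) > 72,500 (Arden) > 41,500 (Cobalt) > 12,000 (Novara) > 5,000 (Helix)
Highest eligible bid: Vantage at $110,000.
Second-highest bid $82,500 exceeds the reserve $63,000 → payment $82,500.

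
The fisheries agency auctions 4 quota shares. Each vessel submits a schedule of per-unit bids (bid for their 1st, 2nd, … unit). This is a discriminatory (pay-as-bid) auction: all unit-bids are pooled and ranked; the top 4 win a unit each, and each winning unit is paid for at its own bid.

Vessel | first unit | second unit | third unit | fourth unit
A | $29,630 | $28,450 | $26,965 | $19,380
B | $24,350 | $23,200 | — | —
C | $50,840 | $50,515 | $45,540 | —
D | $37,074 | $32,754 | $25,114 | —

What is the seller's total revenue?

Total revenue: $183,969

All unit-bids, highest first — top 4: 50,840 (C-1), 50,515 (C-2), 45,540 (C-3), 37,074 (D-1)
Next rejected bid: $32,754 (not a price — pay-as-bid).
Each winning unit pays its own bid.
Revenue = 50,840 + 50,515 + 45,540 + 37,074 = $183,969.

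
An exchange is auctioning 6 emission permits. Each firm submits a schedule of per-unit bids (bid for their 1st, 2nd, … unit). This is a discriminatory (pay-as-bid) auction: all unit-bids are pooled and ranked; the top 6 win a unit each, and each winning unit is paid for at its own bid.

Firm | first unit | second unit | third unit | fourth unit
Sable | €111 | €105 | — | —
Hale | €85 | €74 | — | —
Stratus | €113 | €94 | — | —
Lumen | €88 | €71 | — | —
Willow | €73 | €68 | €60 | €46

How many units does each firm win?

All unit-bids, highest first — top 6: 113 (Stratus-1), 111 (Sable-1), 105 (Sable-2), 94 (Stratus-2), 88 (Lumen-1), 85 (Hale-1)
Next rejected bid: €74 (not a price — pay-as-bid).
Allocation: Hale 1, Lumen 1, Sable 2, Stratus 2.

Hale 1, Lumen 1, Sable 2, Stratus 2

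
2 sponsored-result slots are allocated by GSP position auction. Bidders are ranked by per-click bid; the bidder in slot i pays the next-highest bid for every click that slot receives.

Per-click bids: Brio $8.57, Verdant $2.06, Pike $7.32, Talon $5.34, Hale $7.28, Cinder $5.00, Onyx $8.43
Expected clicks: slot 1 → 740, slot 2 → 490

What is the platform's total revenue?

Total revenue: $9825.00

Per-click bids in order: $8.57 (Brio) > $8.43 (Onyx) > $7.32 (Pike) > …
Slot 1: Brio pays $8.43 × 740 = $6238.20
Slot 2: Onyx pays $7.32 × 490 = $3586.80
Total = $9825.00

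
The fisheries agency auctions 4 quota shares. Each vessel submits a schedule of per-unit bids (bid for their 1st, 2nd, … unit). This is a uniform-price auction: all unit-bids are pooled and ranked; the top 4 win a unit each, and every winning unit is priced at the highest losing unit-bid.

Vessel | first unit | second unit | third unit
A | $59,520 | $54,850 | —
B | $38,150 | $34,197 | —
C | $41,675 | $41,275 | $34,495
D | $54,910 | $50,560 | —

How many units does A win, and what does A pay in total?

A: 2 units, pays $83,350

All unit-bids, highest first — top 4: 59,520 (A-1), 54,910 (D-1), 54,850 (A-2), 50,560 (D-2)
Highest rejected unit-bid = $41,675.
A wins 2 unit(s) at $41,675 each.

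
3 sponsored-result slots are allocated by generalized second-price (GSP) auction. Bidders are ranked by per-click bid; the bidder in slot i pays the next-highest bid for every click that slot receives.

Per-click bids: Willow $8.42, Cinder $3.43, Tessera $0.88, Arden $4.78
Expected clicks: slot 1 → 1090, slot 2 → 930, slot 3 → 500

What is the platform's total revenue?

Total revenue: $8840.10

Ranked by bid: $8.42 (Willow) > $4.78 (Arden) > $3.43 (Cinder) > $0.88 (Tessera)
Slot 1: Willow pays $4.78 × 1090 = $5210.20
Slot 2: Arden pays $3.43 × 930 = $3189.90
Slot 3: Cinder pays $0.88 × 500 = $440.00
Total = $8840.10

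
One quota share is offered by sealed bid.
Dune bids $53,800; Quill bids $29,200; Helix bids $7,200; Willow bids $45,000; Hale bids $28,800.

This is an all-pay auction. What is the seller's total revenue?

Bids ranked: 53,800 (Dune) > 45,000 (Willow) > 29,200 (Quill) > 28,800 (Hale) > 7,200 (Helix)
Every bidder forfeits their bid regardless of winning.
Revenue = 53,800 + 29,200 + 7,200 + 45,000 + 28,800 = $164,000.

Total revenue: $164,000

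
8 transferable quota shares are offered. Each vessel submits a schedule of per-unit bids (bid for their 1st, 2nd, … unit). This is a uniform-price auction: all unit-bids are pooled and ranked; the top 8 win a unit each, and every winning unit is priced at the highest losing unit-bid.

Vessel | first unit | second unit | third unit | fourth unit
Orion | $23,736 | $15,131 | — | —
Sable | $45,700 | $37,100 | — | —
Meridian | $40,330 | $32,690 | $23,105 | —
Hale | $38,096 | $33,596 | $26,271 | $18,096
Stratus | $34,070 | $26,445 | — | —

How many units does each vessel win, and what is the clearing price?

Hale 2, Meridian 2, Sable 2, Stratus 2; clearing price $26,271

Pooled unit-bids ranked (top 8): 45,700 (Sable-1), 40,330 (Meridian-1), 38,096 (Hale-1), 37,100 (Sable-2), 34,070 (Stratus-1), 33,596 (Hale-2), 32,690 (Meridian-2), 26,445 (Stratus-2)
First bid not allocated: $26,271.
Allocation: Hale 2, Meridian 2, Sable 2, Stratus 2.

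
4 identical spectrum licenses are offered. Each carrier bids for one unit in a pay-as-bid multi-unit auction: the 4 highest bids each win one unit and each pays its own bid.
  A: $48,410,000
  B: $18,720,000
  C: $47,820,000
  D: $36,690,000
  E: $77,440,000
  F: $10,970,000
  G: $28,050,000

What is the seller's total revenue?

Total revenue: $210,360,000

Ordering the bids: 77,440,000 (E), 48,410,000 (A), 47,820,000 (C), 36,690,000 (D), 28,050,000 (G), 18,720,000 (B), …
Winners (4 units): E, A, C, D.
Total revenue = 77,440,000 + 48,410,000 + 47,820,000 + 36,690,000 = $210,360,000.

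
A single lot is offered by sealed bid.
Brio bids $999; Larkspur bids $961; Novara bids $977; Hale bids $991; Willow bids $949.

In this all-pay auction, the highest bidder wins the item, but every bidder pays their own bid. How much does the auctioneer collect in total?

Bids in order: 999 (Brio) > 991 (Hale) > 977 (Novara) > 961 (Larkspur) > 949 (Willow)
Every bidder forfeits their bid regardless of winning.
Revenue = 999 + 961 + 977 + 991 + 949 = $4,877.

Total revenue: $4,877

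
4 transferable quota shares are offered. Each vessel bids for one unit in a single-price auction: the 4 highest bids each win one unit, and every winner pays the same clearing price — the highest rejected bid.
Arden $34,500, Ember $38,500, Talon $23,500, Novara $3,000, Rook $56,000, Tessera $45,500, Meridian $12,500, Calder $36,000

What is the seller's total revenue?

Total revenue: $138,000

Sorting: 56,000 (Rook), 45,500 (Tessera), 38,500 (Ember), 36,000 (Calder), 34,500 (Arden), 23,500 (Talon), …
The 4 highest are Rook, Tessera, Ember, Calder.
Clearing price = highest rejected bid = $34,500.
Total revenue = 4 × $34,500 = $138,000.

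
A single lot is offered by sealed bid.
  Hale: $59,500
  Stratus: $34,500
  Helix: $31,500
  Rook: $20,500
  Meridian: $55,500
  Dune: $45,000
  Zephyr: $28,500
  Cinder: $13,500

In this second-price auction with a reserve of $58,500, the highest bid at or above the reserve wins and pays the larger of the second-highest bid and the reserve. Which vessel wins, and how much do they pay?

Hale pays $58,500

Bids ranked: 59,500 (Hale) > 55,500 (Meridian) > 45,000 (Dune) > 34,500 (Stratus) > 31,500 (Helix) > 28,500 (Zephyr) > …
Hale has the top bid at or above the reserve ($59,500).
Second-highest bid $55,500 is below the reserve $58,500, so the reserve binds → payment $58,500.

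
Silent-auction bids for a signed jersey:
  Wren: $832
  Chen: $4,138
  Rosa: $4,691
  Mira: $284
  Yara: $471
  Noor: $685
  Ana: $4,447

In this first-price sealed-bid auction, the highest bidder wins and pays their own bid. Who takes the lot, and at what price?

Sorting bids: 4,691 (Rosa) > 4,447 (Ana) > 4,138 (Chen) > 832 (Wren) > 685 (Noor) > 471 (Yara) > …
Rosa is highest → pays own bid, $4,691.

Rosa pays $4,691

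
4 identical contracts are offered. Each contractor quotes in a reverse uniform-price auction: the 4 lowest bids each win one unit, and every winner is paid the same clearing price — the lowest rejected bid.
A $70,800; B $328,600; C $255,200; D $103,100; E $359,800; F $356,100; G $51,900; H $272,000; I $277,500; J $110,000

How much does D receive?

D is paid $255,200

Sorting: 51,900 (G), 70,800 (A), 103,100 (D), 110,000 (J), 255,200 (C), 272,000 (H), …
Lowest 4: G, A, D, J.
Clearing price = lowest rejected bid = $255,200.
D wins → is paid $255,200.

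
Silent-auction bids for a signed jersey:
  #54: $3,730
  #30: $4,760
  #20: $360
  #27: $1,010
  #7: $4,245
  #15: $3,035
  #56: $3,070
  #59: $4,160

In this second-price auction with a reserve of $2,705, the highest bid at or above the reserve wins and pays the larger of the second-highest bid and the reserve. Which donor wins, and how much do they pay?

#30 pays $4,245

Bids ranked: 4,760 (#30) > 4,245 (#7) > 4,160 (#59) > 3,730 (#54) > 3,070 (#56) > 3,035 (#15) > …
#30 has the top bid at or above the reserve ($4,760).
Second-highest bid $4,245 exceeds the reserve $2,705 → payment $4,245.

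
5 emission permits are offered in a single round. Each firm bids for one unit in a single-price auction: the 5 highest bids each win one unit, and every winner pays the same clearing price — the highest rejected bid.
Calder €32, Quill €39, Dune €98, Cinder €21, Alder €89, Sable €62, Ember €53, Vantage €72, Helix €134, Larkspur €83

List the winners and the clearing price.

Helix, Dune, Alder, Larkspur, Vantage; each pays €62

Bids ranked high→low: 134 (Helix), 98 (Dune), 89 (Alder), 83 (Larkspur), 72 (Vantage), 62 (Sable), 53 (Ember), …
Winners (5 units): Helix, Dune, Alder, Larkspur, Vantage.
First losing bid is Sable's €62, which sets the uniform price.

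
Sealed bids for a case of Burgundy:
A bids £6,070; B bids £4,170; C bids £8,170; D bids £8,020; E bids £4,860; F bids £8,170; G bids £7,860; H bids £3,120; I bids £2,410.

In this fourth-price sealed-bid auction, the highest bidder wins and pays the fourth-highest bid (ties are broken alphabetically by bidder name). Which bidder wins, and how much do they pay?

Bids ranked: 8,170 (C) > 8,170 (F) > 8,020 (D) > 7,860 (G) > 6,070 (A) > 4,860 (E) > …
Tie at £8,170 → C wins by tie-break.
C wins; payment is bid #4 in the ranking = £7,860.

C pays £7,860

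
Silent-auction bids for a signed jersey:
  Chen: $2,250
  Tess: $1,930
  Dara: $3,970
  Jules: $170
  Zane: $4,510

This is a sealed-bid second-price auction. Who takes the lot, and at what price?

Sealed-bid second-price auction: the highest bidder wins and pays the second-highest bid.
Sorting bids: 4,510 (Zane) > 3,970 (Dara) > 2,250 (Chen) > 1,930 (Tess) > 170 (Jules)
Second-price: Zane pays Dara's bid of $3,970.

Zane pays $3,970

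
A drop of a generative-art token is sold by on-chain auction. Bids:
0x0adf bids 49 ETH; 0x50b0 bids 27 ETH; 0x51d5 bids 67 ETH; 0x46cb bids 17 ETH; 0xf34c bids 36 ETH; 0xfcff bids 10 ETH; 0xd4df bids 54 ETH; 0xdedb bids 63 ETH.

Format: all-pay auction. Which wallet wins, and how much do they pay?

0x51d5 pays 67 ETH

Bids ranked: 67 (0x51d5) > 63 (0xdedb) > 54 (0xd4df) > 49 (0x0adf) > 36 (0xf34c) > 27 (0x50b0) > …
0x51d5 wins with the top bid; all bids are sunk regardless.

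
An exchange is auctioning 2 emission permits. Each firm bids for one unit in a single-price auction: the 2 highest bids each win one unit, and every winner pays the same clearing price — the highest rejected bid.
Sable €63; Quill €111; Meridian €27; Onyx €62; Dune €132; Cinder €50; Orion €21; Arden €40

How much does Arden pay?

Ordering the bids: 132 (Dune), 111 (Quill), 63 (Sable), 62 (Onyx), …
The 2 highest are Dune, Quill.
Highest unsuccessful bid: €63 → clearing price.
Arden does not win → pays €0.

Arden pays €0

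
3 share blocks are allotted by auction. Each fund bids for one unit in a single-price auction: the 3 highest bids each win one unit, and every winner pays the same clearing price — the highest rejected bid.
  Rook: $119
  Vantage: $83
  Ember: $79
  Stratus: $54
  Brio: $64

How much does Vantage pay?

Vantage pays $64

Ordering the bids: 119 (Rook), 83 (Vantage), 79 (Ember), 64 (Brio), 54 (Stratus)
Top 3: Rook, Vantage, Ember.
Highest unsuccessful bid: $64 → clearing price.
Vantage wins → pays $64.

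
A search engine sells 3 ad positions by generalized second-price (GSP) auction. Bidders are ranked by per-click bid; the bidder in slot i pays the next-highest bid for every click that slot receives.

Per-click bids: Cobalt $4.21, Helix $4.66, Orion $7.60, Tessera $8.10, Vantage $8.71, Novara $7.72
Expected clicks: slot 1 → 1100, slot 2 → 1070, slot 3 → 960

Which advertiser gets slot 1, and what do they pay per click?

Vantage; $8.10 per click

Sorting advertisers: $8.71 (Vantage) > $8.10 (Tessera) > $7.72 (Novara) > $7.60 (Orion) > …
Slot 1 goes to the first-ranked bidder, Vantage, who pays the next bid down: $8.10/click.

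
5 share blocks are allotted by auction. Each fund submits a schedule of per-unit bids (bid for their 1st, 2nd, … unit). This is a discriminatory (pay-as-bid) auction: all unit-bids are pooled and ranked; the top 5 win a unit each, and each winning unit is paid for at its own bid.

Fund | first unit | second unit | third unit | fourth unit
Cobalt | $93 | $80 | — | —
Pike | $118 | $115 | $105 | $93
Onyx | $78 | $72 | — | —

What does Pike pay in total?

Pike pays $431

Pooled unit-bids ranked (top 5): 118 (Pike-1), 115 (Pike-2), 105 (Pike-3), 93 (Cobalt-1), 93 (Pike-4)
Next rejected bid: $80 (not a price — pay-as-bid).
Pike's winning unit-bids: 118 + 115 + 105 + 93 = $431.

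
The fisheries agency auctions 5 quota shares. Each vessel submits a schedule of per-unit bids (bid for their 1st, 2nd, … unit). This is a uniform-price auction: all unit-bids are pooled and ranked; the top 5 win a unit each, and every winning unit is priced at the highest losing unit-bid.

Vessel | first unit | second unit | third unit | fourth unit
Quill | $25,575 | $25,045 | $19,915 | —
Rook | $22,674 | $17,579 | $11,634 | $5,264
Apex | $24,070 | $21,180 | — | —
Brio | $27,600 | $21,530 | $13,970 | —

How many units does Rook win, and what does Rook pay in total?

Rook: 1 unit, pays $21,530

Merging the schedules and taking the best 5: 27,600 (Brio-1), 25,575 (Quill-1), 25,045 (Quill-2), 24,070 (Apex-1), 22,674 (Rook-1)
The (k+1)-th unit-bid is $21,530.
Rook wins 1 unit(s) at $21,530 each.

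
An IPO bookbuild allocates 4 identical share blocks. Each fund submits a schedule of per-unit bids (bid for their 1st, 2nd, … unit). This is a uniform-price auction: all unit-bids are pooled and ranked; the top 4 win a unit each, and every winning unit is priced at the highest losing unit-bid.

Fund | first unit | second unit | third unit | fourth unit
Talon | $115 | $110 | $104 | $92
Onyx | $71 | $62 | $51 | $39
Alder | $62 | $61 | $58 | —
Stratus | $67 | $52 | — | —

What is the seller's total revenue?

Pooled unit-bids ranked (top 4): 115 (Talon-1), 110 (Talon-2), 104 (Talon-3), 92 (Talon-4)
Highest rejected unit-bid = $71.
Allocation: Talon 4. Every unit priced at $71.
Revenue = 4 × 71 = $284.

Total revenue: $284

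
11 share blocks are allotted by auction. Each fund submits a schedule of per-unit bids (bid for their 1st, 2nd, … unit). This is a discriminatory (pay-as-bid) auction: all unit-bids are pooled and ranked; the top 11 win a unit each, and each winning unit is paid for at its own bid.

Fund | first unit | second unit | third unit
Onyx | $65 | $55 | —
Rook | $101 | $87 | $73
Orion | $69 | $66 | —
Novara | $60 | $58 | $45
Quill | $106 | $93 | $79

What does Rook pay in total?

Rook pays $261

Pooled unit-bids ranked (top 11): 106 (Quill-1), 101 (Rook-1), 93 (Quill-2), 87 (Rook-2), 79 (Quill-3), 73 (Rook-3), 69 (Orion-1), 66 (Orion-2), 65 (Onyx-1), 60 (Novara-1), 58 (Novara-2)
Next rejected bid: $55 (not a price — pay-as-bid).
Rook's winning unit-bids: 101 + 87 + 73 = $261.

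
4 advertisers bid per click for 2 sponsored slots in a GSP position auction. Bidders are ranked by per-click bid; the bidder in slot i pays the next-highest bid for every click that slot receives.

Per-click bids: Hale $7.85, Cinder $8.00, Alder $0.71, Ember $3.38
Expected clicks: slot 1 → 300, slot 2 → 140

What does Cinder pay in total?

Sorting advertisers: $8.00 (Cinder) > $7.85 (Hale) > $3.38 (Ember) > …
Cinder holds slot 1 → pays next bid $7.85 × 300 clicks = $2355.00.

Cinder pays $2355.00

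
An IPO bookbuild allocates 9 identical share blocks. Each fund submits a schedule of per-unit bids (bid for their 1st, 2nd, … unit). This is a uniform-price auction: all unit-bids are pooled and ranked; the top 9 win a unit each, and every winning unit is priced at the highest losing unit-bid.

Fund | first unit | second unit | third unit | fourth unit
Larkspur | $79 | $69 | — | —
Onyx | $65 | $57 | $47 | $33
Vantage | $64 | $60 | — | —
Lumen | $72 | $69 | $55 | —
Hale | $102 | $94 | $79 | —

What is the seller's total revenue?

Total revenue: $540

Merging the schedules and taking the best 9: 102 (Hale-1), 94 (Hale-2), 79 (Larkspur-1), 79 (Hale-3), 72 (Lumen-1), 69 (Larkspur-2), 69 (Lumen-2), 65 (Onyx-1), 64 (Vantage-1)
Highest rejected unit-bid = $60.
Allocation: Hale 3, Larkspur 2, Lumen 2, Onyx 1, Vantage 1. Every unit priced at $60.
Revenue = 9 × 60 = $540.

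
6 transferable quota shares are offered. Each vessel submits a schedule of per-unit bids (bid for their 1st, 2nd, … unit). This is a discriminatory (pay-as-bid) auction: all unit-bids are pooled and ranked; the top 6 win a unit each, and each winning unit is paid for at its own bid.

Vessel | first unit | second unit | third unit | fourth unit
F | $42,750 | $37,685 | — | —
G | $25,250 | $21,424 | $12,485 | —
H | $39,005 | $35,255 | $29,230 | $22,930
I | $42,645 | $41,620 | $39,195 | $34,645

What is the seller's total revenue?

All unit-bids, highest first — top 6: 42,750 (F-1), 42,645 (I-1), 41,620 (I-2), 39,195 (I-3), 39,005 (H-1), 37,685 (F-2)
Next rejected bid: $35,255 (not a price — pay-as-bid).
Each winning unit pays its own bid.
Revenue = 42,750 + 42,645 + 41,620 + 39,195 + 39,005 + 37,685 = $242,900.

Total revenue: $242,900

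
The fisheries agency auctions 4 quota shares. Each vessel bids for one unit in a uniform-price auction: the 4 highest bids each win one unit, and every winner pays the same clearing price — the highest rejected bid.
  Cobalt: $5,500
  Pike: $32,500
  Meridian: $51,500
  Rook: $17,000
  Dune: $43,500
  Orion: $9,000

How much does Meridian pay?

Meridian pays $9,000

Sorting: 51,500 (Meridian), 43,500 (Dune), 32,500 (Pike), 17,000 (Rook), 9,000 (Orion), 5,500 (Cobalt)
Winners (4 units): Meridian, Dune, Pike, Rook.
Clearing price = highest rejected bid = $9,000.
Meridian wins → pays $9,000.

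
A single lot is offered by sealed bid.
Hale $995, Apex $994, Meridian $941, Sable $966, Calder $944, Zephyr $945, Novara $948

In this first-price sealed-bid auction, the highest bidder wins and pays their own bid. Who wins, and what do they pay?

First-price sealed-bid auction: the highest bidder wins and pays their own bid.
Bids in order: 995 (Hale) > 994 (Apex) > 966 (Sable) > 948 (Novara) > 945 (Zephyr) > 944 (Calder) > …
Hale is highest → pays own bid, $995.

Hale pays $995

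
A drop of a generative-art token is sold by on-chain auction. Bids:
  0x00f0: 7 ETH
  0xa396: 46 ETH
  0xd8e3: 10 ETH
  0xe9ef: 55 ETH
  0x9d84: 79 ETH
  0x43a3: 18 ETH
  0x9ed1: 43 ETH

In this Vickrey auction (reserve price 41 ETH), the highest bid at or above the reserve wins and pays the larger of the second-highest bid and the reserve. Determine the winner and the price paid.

Rule: the highest bid at or above the reserve wins and pays the larger of the second-highest bid and the reserve.
Bids in order: 79 (0x9d84) > 55 (0xe9ef) > 46 (0xa396) > 43 (0x9ed1) > 18 (0x43a3) > 10 (0xd8e3) > …
Highest eligible bid: 0x9d84 at 79 ETH.
Second-highest bid 55 ETH exceeds the reserve 41 ETH → payment 55 ETH.

0x9d84 pays 55 ETH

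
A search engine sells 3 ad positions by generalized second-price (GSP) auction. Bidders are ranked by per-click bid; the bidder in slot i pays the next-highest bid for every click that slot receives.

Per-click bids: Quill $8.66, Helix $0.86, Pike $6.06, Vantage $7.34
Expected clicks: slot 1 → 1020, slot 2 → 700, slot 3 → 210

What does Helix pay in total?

Sorting advertisers: $8.66 (Quill) > $7.34 (Vantage) > $6.06 (Pike) > $0.86 (Helix)
Helix ranks below slot 3 → no slot, pays nothing.

Helix pays $0.00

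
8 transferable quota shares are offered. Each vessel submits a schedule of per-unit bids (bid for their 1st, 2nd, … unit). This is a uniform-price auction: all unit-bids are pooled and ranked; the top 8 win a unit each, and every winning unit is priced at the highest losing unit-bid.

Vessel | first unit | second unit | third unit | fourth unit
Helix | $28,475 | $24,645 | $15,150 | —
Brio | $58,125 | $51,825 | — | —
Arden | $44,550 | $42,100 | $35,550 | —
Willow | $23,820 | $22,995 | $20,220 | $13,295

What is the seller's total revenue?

Pooled unit-bids ranked (top 8): 58,125 (Brio-1), 51,825 (Brio-2), 44,550 (Arden-1), 42,100 (Arden-2), 35,550 (Arden-3), 28,475 (Helix-1), 24,645 (Helix-2), 23,820 (Willow-1)
The (k+1)-th unit-bid is $22,995.
Allocation: Arden 3, Brio 2, Helix 2, Willow 1. Every unit priced at $22,995.
Revenue = 8 × 22,995 = $183,960.

Total revenue: $183,960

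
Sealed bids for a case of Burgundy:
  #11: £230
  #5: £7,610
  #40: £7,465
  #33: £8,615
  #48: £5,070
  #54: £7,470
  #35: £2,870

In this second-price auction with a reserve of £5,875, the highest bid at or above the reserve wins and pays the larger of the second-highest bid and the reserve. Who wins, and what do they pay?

#33 pays £7,610

Sorting bids: 8,615 (#33) > 7,610 (#5) > 7,470 (#54) > 7,465 (#40) > 5,070 (#48) > 2,870 (#35) > …
#33 has the top bid at or above the reserve (£8,615).
max(second-highest £7,610, reserve £5,875) = £7,610; the reserve does not bind.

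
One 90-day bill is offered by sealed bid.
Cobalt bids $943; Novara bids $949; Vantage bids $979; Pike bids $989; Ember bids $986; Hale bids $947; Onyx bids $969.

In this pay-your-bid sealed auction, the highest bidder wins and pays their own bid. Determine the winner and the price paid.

Sorting bids: 989 (Pike) > 986 (Ember) > 979 (Vantage) > 969 (Onyx) > 949 (Novara) > 947 (Hale) > …
Pike is highest → pays own bid, $989.

Pike pays $989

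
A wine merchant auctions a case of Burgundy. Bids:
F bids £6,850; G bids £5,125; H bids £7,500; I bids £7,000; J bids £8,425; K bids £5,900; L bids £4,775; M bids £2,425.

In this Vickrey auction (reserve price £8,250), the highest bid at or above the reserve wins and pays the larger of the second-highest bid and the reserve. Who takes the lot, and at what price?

J pays £8,250

Bids ranked: 8,425 (J) > 7,500 (H) > 7,000 (I) > 6,850 (F) > 5,900 (K) > 5,125 (G) > …
J has the top bid at or above the reserve (£8,425).
Second-highest bid £7,500 is below the reserve £8,250, so the reserve binds → payment £8,250.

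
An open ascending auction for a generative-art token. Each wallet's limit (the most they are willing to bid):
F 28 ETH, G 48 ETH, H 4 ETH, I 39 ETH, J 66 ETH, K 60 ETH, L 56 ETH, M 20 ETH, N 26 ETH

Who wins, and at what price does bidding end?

J wins at 60 ETH

Rule: the price rises until one bidder remains; the winner pays the price at which the last rival dropped out.
Sorting limits: 66 (J) > 60 (K) > 56 (L) > 48 (G) > 39 (I) > 28 (F) > …
K is the last rival to drop out, at 60 ETH; J remains and wins at that price.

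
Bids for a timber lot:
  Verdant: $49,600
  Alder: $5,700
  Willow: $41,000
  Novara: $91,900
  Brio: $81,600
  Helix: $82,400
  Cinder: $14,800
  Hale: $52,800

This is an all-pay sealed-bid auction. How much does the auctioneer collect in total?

Total revenue: $419,800

Sorting bids: 91,900 (Novara) > 82,400 (Helix) > 81,600 (Brio) > 52,800 (Hale) > 49,600 (Verdant) > 41,000 (Willow) > …
Novara wins with the top bid; all bids are sunk regardless.
Every bidder forfeits their bid regardless of winning.
Revenue = 49,600 + 5,700 + 41,000 + 91,900 + 81,600 + 82,400 + 14,800 + 52,800 = $419,800.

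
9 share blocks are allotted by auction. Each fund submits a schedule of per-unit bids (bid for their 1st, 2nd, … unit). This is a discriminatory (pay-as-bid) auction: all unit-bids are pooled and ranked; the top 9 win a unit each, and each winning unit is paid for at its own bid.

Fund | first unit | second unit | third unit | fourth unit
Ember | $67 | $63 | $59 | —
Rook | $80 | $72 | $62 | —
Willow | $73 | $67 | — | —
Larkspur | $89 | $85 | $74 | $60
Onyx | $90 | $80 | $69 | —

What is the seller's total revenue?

Merging the schedules and taking the best 9: 90 (Onyx-1), 89 (Larkspur-1), 85 (Larkspur-2), 80 (Rook-1), 80 (Onyx-2), 74 (Larkspur-3), 73 (Willow-1), 72 (Rook-2), 69 (Onyx-3)
Next rejected bid: $67 (not a price — pay-as-bid).
Each winning unit pays its own bid.
Revenue = 90 + 89 + 85 + 80 + 80 + 74 + 73 + 72 + 69 = $712.

Total revenue: $712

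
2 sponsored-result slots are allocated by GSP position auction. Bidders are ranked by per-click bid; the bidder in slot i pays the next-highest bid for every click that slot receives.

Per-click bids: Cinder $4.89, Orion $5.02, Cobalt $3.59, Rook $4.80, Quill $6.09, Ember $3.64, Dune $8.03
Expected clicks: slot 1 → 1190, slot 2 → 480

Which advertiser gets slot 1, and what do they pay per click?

Sorting advertisers: $8.03 (Dune) > $6.09 (Quill) > $5.02 (Orion) > …
Slot 1 goes to the first-ranked bidder, Dune, who pays the next bid down: $6.09/click.

Dune; $6.09 per click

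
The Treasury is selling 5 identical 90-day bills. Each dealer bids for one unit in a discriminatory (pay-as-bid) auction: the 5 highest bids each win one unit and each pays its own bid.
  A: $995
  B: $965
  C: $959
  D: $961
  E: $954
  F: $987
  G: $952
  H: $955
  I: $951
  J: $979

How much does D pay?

D pays $961

Bids ranked high→low: 995 (A), 987 (F), 979 (J), 965 (B), 961 (D), 959 (C), 955 (H), …
Winners (5 units): A, F, J, B, D.
D wins → own bid $961.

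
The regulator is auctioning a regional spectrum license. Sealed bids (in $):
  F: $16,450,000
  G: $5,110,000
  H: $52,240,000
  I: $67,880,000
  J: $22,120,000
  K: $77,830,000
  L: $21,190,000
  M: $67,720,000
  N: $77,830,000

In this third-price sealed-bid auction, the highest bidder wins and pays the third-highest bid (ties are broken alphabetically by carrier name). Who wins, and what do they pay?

Sorting bids: 77,830,000 (K) > 77,830,000 (N) > 67,880,000 (I) > 67,720,000 (M) > 52,240,000 (H) > 22,120,000 (J) > …
Tie at $77,830,000 → K wins by tie-break.
K wins; payment is bid #3 in the ranking = $67,880,000.

K pays $67,880,000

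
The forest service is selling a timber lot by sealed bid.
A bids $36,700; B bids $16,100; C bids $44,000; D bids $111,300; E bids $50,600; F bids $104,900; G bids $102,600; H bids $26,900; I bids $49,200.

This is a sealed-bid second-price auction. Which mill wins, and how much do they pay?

D pays $104,900

Bids in order: 111,300 (D) > 104,900 (F) > 102,600 (G) > 50,600 (E) > 49,200 (I) > 44,000 (C) > …
D wins with the highest bid; price is set by the runner-up at $104,900.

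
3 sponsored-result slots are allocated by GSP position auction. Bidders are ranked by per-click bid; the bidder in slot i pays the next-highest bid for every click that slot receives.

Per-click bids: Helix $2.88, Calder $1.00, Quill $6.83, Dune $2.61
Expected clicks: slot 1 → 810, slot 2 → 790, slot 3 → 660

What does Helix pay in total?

Helix pays $2061.90

Ranked by bid: $6.83 (Quill) > $2.88 (Helix) > $2.61 (Dune) > $1.00 (Calder)
Helix holds slot 2 → pays next bid $2.61 × 790 clicks = $2061.90.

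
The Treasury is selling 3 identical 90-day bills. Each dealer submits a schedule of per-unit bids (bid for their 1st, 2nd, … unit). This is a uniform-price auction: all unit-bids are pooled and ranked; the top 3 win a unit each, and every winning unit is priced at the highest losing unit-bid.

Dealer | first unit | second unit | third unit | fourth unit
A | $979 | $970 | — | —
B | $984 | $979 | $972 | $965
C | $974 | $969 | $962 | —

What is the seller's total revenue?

Total revenue: $2,922

Pooled unit-bids ranked (top 3): 984 (B-1), 979 (A-1), 979 (B-2)
The (k+1)-th unit-bid is $974.
Allocation: A 1, B 2. Every unit priced at $974.
Revenue = 3 × 974 = $2,922.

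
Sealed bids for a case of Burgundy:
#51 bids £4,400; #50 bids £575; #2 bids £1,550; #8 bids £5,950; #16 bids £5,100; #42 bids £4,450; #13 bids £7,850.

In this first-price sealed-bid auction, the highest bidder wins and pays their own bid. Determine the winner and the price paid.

Sorting bids: 7,850 (#13) > 5,950 (#8) > 5,100 (#16) > 4,450 (#42) > 4,400 (#51) > 1,550 (#2) > …
First-price: #13 pays what they bid, £7,850.

#13 pays £7,850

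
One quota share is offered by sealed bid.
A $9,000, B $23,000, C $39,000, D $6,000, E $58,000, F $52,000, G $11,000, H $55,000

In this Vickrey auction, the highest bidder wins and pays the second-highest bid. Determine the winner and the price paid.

E pays $55,000

Vickrey auction: the highest bidder wins and pays the second-highest bid.
Sorting bids: 58,000 (E) > 55,000 (H) > 52,000 (F) > 39,000 (C) > 23,000 (B) > 11,000 (G) > …
E is highest; pays the second-highest bid, $55,000.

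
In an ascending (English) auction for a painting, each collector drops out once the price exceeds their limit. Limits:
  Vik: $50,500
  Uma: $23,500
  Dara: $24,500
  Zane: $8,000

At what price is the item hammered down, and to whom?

Vik wins at $24,500

Limits in order: 50,500 (Vik) > 24,500 (Dara) > 23,500 (Uma) > 8,000 (Zane)
Dara is the last rival to drop out, at $24,500; Vik remains and wins at that price.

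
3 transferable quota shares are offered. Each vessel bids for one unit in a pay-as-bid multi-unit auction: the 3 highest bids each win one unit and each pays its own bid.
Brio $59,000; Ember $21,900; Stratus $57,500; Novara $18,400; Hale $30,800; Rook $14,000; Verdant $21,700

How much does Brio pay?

Ordering the bids: 59,000 (Brio), 57,500 (Stratus), 30,800 (Hale), 21,900 (Ember), 21,700 (Verdant), …
The 3 highest are Brio, Stratus, Hale.
Brio wins → own bid $59,000.

Brio pays $59,000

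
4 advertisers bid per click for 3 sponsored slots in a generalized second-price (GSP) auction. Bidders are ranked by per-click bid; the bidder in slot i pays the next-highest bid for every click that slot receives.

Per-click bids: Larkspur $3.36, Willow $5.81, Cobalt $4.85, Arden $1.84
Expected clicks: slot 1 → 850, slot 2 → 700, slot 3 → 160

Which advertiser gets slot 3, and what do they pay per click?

Ranked by bid: $5.81 (Willow) > $4.85 (Cobalt) > $3.36 (Larkspur) > $1.84 (Arden)
Slot 3 goes to the third-ranked bidder, Larkspur, who pays the next bid down: $1.84/click.

Larkspur; $1.84 per click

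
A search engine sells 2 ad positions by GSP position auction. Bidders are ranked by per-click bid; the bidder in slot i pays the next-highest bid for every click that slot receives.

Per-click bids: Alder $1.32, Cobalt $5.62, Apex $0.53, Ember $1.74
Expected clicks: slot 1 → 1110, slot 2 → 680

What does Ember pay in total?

Ember pays $897.60

Per-click bids in order: $5.62 (Cobalt) > $1.74 (Ember) > $1.32 (Alder) > …
Ember holds slot 2 → pays next bid $1.32 × 680 clicks = $897.60.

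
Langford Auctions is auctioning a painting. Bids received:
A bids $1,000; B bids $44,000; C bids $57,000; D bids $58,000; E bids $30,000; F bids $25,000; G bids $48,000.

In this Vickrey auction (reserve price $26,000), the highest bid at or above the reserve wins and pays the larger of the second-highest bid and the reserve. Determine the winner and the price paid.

D pays $57,000

Vickrey auction (reserve price $26,000): the highest bid at or above the reserve wins and pays the larger of the second-highest bid and the reserve.
Bids in order: 58,000 (D) > 57,000 (C) > 48,000 (G) > 44,000 (B) > 30,000 (E) > 25,000 (F) > …
D has the top bid at or above the reserve ($58,000).
Second-highest bid $57,000 exceeds the reserve $26,000 → payment $57,000.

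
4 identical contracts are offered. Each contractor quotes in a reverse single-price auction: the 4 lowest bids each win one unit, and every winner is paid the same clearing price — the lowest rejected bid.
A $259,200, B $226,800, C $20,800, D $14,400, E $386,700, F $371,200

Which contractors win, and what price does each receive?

Sorting: 14,400 (D), 20,800 (C), 226,800 (B), 259,200 (A), 371,200 (F), 386,700 (E)
Lowest 4: D, C, B, A.
Clearing price = lowest rejected bid = $371,200.

D, C, B, A; each is paid $371,200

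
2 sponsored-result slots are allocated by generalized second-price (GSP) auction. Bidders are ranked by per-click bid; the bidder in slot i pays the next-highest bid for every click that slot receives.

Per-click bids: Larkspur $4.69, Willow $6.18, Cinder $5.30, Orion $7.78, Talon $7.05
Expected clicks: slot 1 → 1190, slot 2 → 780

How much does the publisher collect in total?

Sorting advertisers: $7.78 (Orion) > $7.05 (Talon) > $6.18 (Willow) > …
Slot 1: Orion pays $7.05 × 1190 = $8389.50
Slot 2: Talon pays $6.18 × 780 = $4820.40
Total = $13209.90

Total revenue: $13209.90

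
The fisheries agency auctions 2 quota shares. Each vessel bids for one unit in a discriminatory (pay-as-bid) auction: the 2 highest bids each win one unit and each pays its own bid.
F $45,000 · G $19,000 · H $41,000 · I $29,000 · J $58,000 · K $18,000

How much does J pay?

Ordering the bids: 58,000 (J), 45,000 (F), 41,000 (H), 29,000 (I), …
Winners (2 units): J, F.
J wins → own bid $58,000.

J pays $58,000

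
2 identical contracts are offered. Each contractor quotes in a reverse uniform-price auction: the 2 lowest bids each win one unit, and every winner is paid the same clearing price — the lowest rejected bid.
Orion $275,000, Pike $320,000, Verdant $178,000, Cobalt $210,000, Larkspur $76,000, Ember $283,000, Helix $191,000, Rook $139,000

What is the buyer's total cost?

Total cost: $356,000

Ordering the bids: 76,000 (Larkspur), 139,000 (Rook), 178,000 (Verdant), 191,000 (Helix), …
Winners (2 units): Larkspur, Rook.
Lowest unsuccessful bid: $178,000 → clearing price.
Total cost = 2 × $178,000 = $356,000.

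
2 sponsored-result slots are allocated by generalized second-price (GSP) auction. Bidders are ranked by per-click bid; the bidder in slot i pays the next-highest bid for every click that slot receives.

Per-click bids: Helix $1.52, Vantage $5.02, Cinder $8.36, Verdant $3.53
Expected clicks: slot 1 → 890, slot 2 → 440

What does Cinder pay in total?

Cinder pays $4467.80

Per-click bids in order: $8.36 (Cinder) > $5.02 (Vantage) > $3.53 (Verdant) > …
Cinder holds slot 1 → pays next bid $5.02 × 890 clicks = $4467.80.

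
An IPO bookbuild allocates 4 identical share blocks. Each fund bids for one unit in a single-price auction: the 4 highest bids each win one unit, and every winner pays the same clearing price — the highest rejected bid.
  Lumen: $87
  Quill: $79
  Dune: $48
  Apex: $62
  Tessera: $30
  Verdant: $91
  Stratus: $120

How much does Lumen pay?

Lumen pays $62

Sorting: 120 (Stratus), 91 (Verdant), 87 (Lumen), 79 (Quill), 62 (Apex), 48 (Dune), …
Winners (4 units): Stratus, Verdant, Lumen, Quill.
Clearing price = highest rejected bid = $62.
Lumen wins → pays $62.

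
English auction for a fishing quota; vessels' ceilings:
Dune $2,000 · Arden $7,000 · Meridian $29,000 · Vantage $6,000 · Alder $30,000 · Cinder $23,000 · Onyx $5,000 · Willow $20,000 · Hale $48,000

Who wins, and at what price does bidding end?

Limits in order: 48,000 (Hale) > 30,000 (Alder) > 29,000 (Meridian) > 23,000 (Cinder) > 20,000 (Willow) > 7,000 (Arden) > …
Bidding ends when Alder exits at $30,000; Hale takes it.

Hale wins at $30,000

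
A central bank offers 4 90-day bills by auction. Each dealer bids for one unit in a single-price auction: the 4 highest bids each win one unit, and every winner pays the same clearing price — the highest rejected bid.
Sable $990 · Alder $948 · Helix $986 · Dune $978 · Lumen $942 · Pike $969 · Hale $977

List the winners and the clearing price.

Bids ranked high→low: 990 (Sable), 986 (Helix), 978 (Dune), 977 (Hale), 969 (Pike), 948 (Alder), …
Top 4: Sable, Helix, Dune, Hale.
Highest unsuccessful bid: $969 → clearing price.

Sable, Helix, Dune, Hale; each pays $969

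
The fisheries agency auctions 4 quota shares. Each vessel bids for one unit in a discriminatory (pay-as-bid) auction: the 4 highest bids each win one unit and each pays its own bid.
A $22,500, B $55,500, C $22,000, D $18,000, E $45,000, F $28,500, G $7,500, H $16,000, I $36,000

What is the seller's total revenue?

Sorting: 55,500 (B), 45,000 (E), 36,000 (I), 28,500 (F), 22,500 (A), 22,000 (C), …
Winners (4 units): B, E, I, F.
Total revenue = 55,500 + 45,000 + 36,000 + 28,500 = $165,000.

Total revenue: $165,000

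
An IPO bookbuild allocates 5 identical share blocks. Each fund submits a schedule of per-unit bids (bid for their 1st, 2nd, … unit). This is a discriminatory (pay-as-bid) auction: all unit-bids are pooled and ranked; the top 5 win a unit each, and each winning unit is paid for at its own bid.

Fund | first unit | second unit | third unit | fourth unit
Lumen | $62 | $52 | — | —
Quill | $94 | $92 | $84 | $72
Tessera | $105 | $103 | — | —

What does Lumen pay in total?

Lumen pays $0

Pooled unit-bids ranked (top 5): 105 (Tessera-1), 103 (Tessera-2), 94 (Quill-1), 92 (Quill-2), 84 (Quill-3)
Next rejected bid: $72 (not a price — pay-as-bid).
Lumen wins no units.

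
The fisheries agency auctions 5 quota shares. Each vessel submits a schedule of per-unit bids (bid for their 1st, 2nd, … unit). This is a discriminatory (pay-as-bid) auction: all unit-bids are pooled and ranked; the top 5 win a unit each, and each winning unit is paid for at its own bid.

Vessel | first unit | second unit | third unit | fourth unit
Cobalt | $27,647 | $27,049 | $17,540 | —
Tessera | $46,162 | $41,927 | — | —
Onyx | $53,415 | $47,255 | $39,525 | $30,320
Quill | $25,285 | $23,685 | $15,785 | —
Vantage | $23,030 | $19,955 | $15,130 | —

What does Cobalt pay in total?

Merging the schedules and taking the best 5: 53,415 (Onyx-1), 47,255 (Onyx-2), 46,162 (Tessera-1), 41,927 (Tessera-2), 39,525 (Onyx-3)
Next rejected bid: $30,320 (not a price — pay-as-bid).
Cobalt wins no units.

Cobalt pays $0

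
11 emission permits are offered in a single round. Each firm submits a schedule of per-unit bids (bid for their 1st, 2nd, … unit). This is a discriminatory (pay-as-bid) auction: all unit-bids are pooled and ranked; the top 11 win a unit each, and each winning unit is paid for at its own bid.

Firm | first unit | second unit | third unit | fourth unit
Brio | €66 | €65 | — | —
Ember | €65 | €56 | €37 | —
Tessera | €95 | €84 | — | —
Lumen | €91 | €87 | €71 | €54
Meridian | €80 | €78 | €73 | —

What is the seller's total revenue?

Pooled unit-bids ranked (top 11): 95 (Tessera-1), 91 (Lumen-1), 87 (Lumen-2), 84 (Tessera-2), 80 (Meridian-1), 78 (Meridian-2), 73 (Meridian-3), 71 (Lumen-3), 66 (Brio-1), 65 (Brio-2), 65 (Ember-1)
Next rejected bid: €56 (not a price — pay-as-bid).
Each winning unit pays its own bid.
Revenue = 95 + 91 + 87 + 84 + 80 + 78 + 73 + 71 + 66 + 65 + 65 = €855.

Total revenue: €855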